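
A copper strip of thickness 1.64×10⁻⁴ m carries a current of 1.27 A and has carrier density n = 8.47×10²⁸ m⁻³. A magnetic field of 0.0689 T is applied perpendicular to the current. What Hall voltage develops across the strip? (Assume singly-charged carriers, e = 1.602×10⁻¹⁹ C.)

V_H ≈ 3.93×10⁻⁸ V

V_H = IB/(n e t).
V_H = (1.27)(0.0689)/((8.47×10²⁸)(1.602×10⁻¹⁹)(1.64×10⁻⁴)) ≈ 3.93×10⁻⁸ V.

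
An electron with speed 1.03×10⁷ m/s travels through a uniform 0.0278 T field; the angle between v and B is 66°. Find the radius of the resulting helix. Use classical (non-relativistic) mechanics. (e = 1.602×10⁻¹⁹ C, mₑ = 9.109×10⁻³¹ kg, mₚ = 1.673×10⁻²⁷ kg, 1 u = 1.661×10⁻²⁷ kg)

r ≈ 1.92×10⁻³ m

v⊥ = v sinθ = 1.03×10⁷·sin66° ≈ 9.410×10⁶ m/s.
r = m v⊥/(|q|B) = (9.109×10⁻³¹)(9.410×10⁶)/((1.602×10⁻¹⁹)(0.0278)) ≈ 1.92×10⁻³ m.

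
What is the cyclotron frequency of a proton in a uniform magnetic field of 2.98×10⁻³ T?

f ≈ 4.54×10⁴ Hz

f = |q|B/(2πm).
f = (1.602×10⁻¹⁹)(2.98×10⁻³)/(2π·1.673×10⁻²⁷) ≈ 4.54×10⁴ Hz.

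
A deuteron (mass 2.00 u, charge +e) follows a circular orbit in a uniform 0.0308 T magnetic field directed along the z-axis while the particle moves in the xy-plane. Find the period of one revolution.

T ≈ 4.23×10⁻⁶ s

The cyclotron period depends only on m, q, B: T = 2πm/(|q|B).
T = 2π(3.322×10⁻²⁷)/((1.602×10⁻¹⁹)(0.0308)) ≈ 4.23×10⁻⁶ s.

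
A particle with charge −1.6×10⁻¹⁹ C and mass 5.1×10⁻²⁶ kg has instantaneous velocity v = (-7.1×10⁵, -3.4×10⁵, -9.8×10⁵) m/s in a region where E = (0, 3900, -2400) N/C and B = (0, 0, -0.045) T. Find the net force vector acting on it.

F ≈ (-2.45×10⁻¹⁵, 4.49×10⁻¹⁵, 3.84×10⁻¹⁶) N

v×B = (1.53×10⁴, -3.20×10⁴, 0) N/C.
E + v×B = (1.53×10⁴, -2.80×10⁴, -2400) N/C.
F = q(E + v×B) = (−1.6×10⁻¹⁹ C)·(1.53×10⁴, -2.80×10⁴, -2400) = (-2.45×10⁻¹⁵, 4.49×10⁻¹⁵, 3.84×10⁻¹⁶) N.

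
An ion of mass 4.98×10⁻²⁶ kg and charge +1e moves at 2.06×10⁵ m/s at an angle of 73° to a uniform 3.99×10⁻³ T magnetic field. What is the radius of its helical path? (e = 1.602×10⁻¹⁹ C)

v⊥ = v sinθ = 2.06×10⁵·sin73° ≈ 1.970×10⁵ m/s.
r = m v⊥/(|q|B) = (4.98×10⁻²⁶)(1.970×10⁵)/((1.602×10⁻¹⁹)(3.99×10⁻³)) ≈ 15.3 m.

r ≈ 15.3 m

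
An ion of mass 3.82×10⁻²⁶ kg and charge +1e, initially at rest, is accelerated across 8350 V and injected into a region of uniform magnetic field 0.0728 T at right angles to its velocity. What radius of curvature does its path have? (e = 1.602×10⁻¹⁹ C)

r ≈ 0.867 m

Acceleration: |q|V = ½mv² ⇒ v = √(2|q|V/m) = √(2·1.602×10⁻¹⁹·8350/3.82×10⁻²⁶) ≈ 2.646×10⁵ m/s.
In the field: r = mv/(|q|B) = (3.82×10⁻²⁶)(2.646×10⁵)/((1.602×10⁻¹⁹)(0.0728)) ≈ 0.867 m.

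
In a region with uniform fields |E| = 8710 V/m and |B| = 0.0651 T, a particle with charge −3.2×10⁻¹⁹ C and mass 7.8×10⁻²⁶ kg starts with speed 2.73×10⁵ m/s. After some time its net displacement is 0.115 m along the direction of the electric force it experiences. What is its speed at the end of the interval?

B does no work; ΔKE = |q|E d.
½mv_f² = ½mv₀² + |q|Ed = ½(7.8×10⁻²⁶)(2.73×10⁵)² + (3.2×10⁻¹⁹)(8710)(0.115) ≈ 2.907×10⁻¹⁵ J + 3.205×10⁻¹⁶ J ≈ 3.227×10⁻¹⁵ J.
v_f = √(2·3.227×10⁻¹⁵/7.8×10⁻²⁶) ≈ 2.88×10⁵ m/s.

v_f ≈ 2.88×10⁵ m/s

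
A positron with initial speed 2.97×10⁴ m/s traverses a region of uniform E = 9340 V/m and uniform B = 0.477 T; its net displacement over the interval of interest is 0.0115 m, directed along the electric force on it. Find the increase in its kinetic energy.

ΔKE ≈ 1.72×10⁻¹⁷ J

The magnetic force is always ⟂ v and does no work; only the electric force changes KE.
ΔKE = F_E · d = |q|E d = (1.602×10⁻¹⁹)(9340)(0.0115) ≈ 1.72×10⁻¹⁷ J.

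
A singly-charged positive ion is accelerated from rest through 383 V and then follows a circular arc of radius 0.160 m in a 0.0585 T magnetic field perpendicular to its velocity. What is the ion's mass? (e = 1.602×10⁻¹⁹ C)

Combine |q|V = ½mv² and r = mv/(|q|B): eliminate v to get m = qB²r²/(2V).
m = (1.602×10⁻¹⁹)(0.0585)²(0.160)²/(2·383) ≈ 1.83×10⁻²⁶ kg.

m ≈ 1.83×10⁻²⁶ kg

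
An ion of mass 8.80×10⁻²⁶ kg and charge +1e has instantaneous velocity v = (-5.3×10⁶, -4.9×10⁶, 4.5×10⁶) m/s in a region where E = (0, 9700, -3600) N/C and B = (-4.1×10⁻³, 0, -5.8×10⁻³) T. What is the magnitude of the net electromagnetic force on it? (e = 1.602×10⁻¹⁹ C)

|F| ≈ 8.67×10⁻¹⁵ N

v×B = (2.84×10⁴, -4.92×10⁴, -2.01×10⁴) N/C.
E + v×B = (2.84×10⁴, -3.95×10⁴, -2.37×10⁴) N/C.
F = q(E + v×B) = (1.602×10⁻¹⁹ C)·(2.84×10⁴, -3.95×10⁴, -2.37×10⁴) = (4.55×10⁻¹⁵, -6.33×10⁻¹⁵, -3.80×10⁻¹⁵) N.
|F| = 8.67×10⁻¹⁵ N.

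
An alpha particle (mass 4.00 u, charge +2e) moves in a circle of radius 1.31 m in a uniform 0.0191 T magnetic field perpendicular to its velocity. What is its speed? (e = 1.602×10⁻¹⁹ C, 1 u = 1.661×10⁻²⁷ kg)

From |q|vB = mv²/r, v = |q|Br/m.
v = (3.204×10⁻¹⁹)(0.0191)(1.31)/6.644×10⁻²⁷ ≈ 1.21×10⁶ m/s.

v ≈ 1.21×10⁶ m/s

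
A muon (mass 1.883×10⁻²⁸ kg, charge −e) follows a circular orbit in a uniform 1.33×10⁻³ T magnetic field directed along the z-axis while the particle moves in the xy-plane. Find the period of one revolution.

T ≈ 5.55×10⁻⁶ s

The cyclotron period depends only on m, q, B: T = 2πm/(|q|B).
T = 2π(1.883×10⁻²⁸)/((1.602×10⁻¹⁹)(1.33×10⁻³)) ≈ 5.55×10⁻⁶ s.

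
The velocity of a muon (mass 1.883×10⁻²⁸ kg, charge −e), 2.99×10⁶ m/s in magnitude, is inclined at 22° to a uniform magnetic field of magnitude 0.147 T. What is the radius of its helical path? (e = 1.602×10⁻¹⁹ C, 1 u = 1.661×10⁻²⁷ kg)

v⊥ = v sinθ = 2.99×10⁶·sin22° ≈ 1.120×10⁶ m/s.
r = m v⊥/(|q|B) = (1.883×10⁻²⁸)(1.120×10⁶)/((1.602×10⁻¹⁹)(0.147)) ≈ 8.96×10⁻³ m.

r ≈ 8.96×10⁻³ m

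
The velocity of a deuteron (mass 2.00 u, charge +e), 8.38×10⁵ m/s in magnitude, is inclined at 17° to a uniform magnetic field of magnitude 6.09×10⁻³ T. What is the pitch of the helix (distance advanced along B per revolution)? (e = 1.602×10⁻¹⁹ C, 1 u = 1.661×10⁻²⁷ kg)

v∥ = v cosθ = 8.38×10⁵·cos17° ≈ 8.014×10⁵ m/s.
T = 2πm/(|q|B) = 2π(3.322×10⁻²⁷)/((1.602×10⁻¹⁹)(6.09×10⁻³)) ≈ 2.139×10⁻⁵ s.
pitch = v∥ T = (8.014×10⁵)(2.139×10⁻⁵) ≈ 17.1 m.

p ≈ 17.1 m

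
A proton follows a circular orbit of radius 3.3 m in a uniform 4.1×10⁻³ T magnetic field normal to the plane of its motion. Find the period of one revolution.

The cyclotron period depends only on m, q, B: T = 2πm/(|q|B).
T = 2π(1.673×10⁻²⁷)/((1.602×10⁻¹⁹)(4.1×10⁻³)) ≈ 1.6×10⁻⁵ s.

T ≈ 1.6×10⁻⁵ s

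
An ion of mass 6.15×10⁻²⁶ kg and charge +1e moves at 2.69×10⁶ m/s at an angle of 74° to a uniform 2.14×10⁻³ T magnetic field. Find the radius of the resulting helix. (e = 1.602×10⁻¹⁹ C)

r ≈ 464 m

v⊥ = v sinθ = 2.69×10⁶·sin74° ≈ 2.586×10⁶ m/s.
r = m v⊥/(|q|B) = (6.15×10⁻²⁶)(2.586×10⁶)/((1.602×10⁻¹⁹)(2.14×10⁻³)) ≈ 464 m.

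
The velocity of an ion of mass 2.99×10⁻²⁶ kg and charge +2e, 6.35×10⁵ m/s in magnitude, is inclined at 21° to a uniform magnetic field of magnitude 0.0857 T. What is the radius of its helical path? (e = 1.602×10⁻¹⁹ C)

v⊥ = v sinθ = 6.35×10⁵·sin21° ≈ 2.276×10⁵ m/s.
r = m v⊥/(|q|B) = (2.99×10⁻²⁶)(2.276×10⁵)/((3.204×10⁻¹⁹)(0.0857)) ≈ 0.248 m.

r ≈ 0.248 m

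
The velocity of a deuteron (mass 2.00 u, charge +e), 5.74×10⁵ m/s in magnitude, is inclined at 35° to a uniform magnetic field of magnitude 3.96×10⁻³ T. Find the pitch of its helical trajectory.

p ≈ 15.5 m

v∥ = v cosθ = 5.74×10⁵·cos35° ≈ 4.702×10⁵ m/s.
T = 2πm/(|q|B) = 2π(3.322×10⁻²⁷)/((1.602×10⁻¹⁹)(3.96×10⁻³)) ≈ 3.290×10⁻⁵ s.
pitch = v∥ T = (4.702×10⁵)(3.290×10⁻⁵) ≈ 15.5 m.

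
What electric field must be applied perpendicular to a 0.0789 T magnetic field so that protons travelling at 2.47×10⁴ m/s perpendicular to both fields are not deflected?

E = 1950 V/m

For straight-line motion qE = qvB, so E = vB.
E = 2.47×10⁴ × 0.0789 = 1950 V/m.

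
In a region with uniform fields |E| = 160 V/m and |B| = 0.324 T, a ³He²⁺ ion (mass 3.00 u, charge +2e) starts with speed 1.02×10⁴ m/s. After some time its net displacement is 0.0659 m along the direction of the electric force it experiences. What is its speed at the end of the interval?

v_f ≈ 3.82×10⁴ m/s

B does no work; ΔKE = |q|E d.
½mv_f² = ½mv₀² + |q|Ed = ½(4.983×10⁻²⁷)(1.02×10⁴)² + (3.204×10⁻¹⁹)(160)(0.0659) ≈ 2.592×10⁻¹⁹ J + 3.378×10⁻¹⁸ J ≈ 3.638×10⁻¹⁸ J.
v_f = √(2·3.638×10⁻¹⁸/4.983×10⁻²⁷) ≈ 3.82×10⁴ m/s.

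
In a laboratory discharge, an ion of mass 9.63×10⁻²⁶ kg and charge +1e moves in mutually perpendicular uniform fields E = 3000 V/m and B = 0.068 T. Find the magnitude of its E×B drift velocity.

v_d ≈ 4.4×10⁴ m/s

In crossed fields the guiding centre drifts at v_d = |E×B|/B² = E/B, independent of charge and mass.
v_d = 3000/0.068 = 4.4×10⁴ m/s.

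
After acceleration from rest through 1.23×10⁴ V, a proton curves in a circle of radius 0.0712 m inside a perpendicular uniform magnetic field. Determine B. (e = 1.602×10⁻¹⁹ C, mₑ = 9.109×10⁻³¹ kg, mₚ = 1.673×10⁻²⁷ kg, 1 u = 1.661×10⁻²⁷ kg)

B ≈ 0.225 T

v = √(2|q|V/m) = √(2·1.602×10⁻¹⁹·1.23×10⁴/1.673×10⁻²⁷) ≈ 1.535×10⁶ m/s.
B = mv/(|q|r) = (1.673×10⁻²⁷)(1.535×10⁶)/((1.602×10⁻¹⁹)(0.0712)) ≈ 0.225 T.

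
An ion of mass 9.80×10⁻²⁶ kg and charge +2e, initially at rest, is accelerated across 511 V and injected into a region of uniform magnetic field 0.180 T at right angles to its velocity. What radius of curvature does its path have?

r ≈ 0.0982 m

Acceleration: |q|V = ½mv² ⇒ v = √(2|q|V/m) = √(2·3.204×10⁻¹⁹·511/9.80×10⁻²⁶) ≈ 5.780×10⁴ m/s.
In the field: r = mv/(|q|B) = (9.80×10⁻²⁶)(5.780×10⁴)/((3.204×10⁻¹⁹)(0.180)) ≈ 0.0982 m.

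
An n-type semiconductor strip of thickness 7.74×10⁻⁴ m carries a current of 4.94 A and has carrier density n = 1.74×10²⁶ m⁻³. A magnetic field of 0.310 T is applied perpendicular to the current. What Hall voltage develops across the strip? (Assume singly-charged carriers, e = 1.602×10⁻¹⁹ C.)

V_H = IB/(n e t).
V_H = (4.94)(0.310)/((1.74×10²⁶)(1.602×10⁻¹⁹)(7.74×10⁻⁴)) ≈ 7.10×10⁻⁵ V.

V_H ≈ 7.10×10⁻⁵ V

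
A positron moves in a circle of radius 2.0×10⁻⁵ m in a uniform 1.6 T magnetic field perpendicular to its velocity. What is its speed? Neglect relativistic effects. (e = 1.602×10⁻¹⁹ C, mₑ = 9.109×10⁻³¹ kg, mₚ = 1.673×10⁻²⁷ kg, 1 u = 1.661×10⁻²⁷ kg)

From |q|vB = mv²/r, v = |q|Br/m.
v = (1.602×10⁻¹⁹)(1.6)(2.0×10⁻⁵)/9.109×10⁻³¹ ≈ 5.6×10⁶ m/s.

v ≈ 5.6×10⁶ m/s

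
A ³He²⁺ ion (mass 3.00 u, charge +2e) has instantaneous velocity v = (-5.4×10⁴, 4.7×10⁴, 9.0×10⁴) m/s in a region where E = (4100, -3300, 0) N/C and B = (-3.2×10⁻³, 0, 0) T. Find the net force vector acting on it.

v×B = (0, -288, 150) N/C.
E + v×B = (4100, -3590, 150) N/C.
F = q(E + v×B) = (3.204×10⁻¹⁹ C)·(4100, -3590, 150) = (1.31×10⁻¹⁵, -1.15×10⁻¹⁵, 4.82×10⁻¹⁷) N.

F ≈ (1.31×10⁻¹⁵, -1.15×10⁻¹⁵, 4.82×10⁻¹⁷) N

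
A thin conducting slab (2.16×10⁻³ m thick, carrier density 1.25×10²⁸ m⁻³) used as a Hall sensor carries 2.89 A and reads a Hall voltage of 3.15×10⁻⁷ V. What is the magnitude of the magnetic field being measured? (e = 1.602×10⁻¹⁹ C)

B ≈ 0.471 T

From V_H = IB/(n e t), B = V_H n e t / I.
B = (3.15×10⁻⁷)(1.25×10²⁸)(1.602×10⁻¹⁹)(2.16×10⁻³)/2.89 ≈ 0.471 T.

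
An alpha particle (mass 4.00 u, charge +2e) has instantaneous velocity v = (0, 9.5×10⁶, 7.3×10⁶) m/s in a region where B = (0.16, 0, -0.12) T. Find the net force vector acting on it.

F ≈ (-3.65×10⁻¹³, 3.74×10⁻¹³, -4.87×10⁻¹³) N

v×B = (-1.14×10⁶, 1.17×10⁶, -1.52×10⁶) N/C.
F = q v×B = (3.204×10⁻¹⁹ C)·(-1.14×10⁶, 1.17×10⁶, -1.52×10⁶) = (-3.65×10⁻¹³, 3.74×10⁻¹³, -4.87×10⁻¹³) N.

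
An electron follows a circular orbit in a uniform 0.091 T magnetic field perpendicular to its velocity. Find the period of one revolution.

T ≈ 3.9×10⁻¹⁰ s

The cyclotron period depends only on m, q, B: T = 2πm/(|q|B).
T = 2π(9.109×10⁻³¹)/((1.602×10⁻¹⁹)(0.091)) ≈ 3.9×10⁻¹⁰ s.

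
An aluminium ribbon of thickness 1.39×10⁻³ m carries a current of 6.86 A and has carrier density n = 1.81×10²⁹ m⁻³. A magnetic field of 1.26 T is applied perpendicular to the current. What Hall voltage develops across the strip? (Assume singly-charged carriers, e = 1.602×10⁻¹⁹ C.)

V_H = IB/(n e t).
V_H = (6.86)(1.26)/((1.81×10²⁹)(1.602×10⁻¹⁹)(1.39×10⁻³)) ≈ 2.14×10⁻⁷ V.

V_H ≈ 2.14×10⁻⁷ V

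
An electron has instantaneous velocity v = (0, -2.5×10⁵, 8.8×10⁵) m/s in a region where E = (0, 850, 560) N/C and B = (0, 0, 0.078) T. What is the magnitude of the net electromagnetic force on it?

v×B = (-1.95×10⁴, 0, 0) N/C.
E + v×B = (-1.95×10⁴, 850, 560) N/C.
F = q(E + v×B) = (−1.602×10⁻¹⁹ C)·(-1.95×10⁴, 850, 560) = (3.12×10⁻¹⁵, -1.36×10⁻¹⁶, -8.97×10⁻¹⁷) N.
|F| = 3.13×10⁻¹⁵ N.

|F| ≈ 3.13×10⁻¹⁵ N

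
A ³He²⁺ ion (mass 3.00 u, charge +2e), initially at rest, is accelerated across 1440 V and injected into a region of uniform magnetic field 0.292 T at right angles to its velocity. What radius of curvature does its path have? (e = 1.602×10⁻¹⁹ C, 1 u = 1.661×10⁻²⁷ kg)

Acceleration: |q|V = ½mv² ⇒ v = √(2|q|V/m) = √(2·3.204×10⁻¹⁹·1440/4.983×10⁻²⁷) ≈ 4.303×10⁵ m/s.
In the field: r = mv/(|q|B) = (4.983×10⁻²⁷)(4.303×10⁵)/((3.204×10⁻¹⁹)(0.292)) ≈ 0.0229 m.

r ≈ 0.0229 m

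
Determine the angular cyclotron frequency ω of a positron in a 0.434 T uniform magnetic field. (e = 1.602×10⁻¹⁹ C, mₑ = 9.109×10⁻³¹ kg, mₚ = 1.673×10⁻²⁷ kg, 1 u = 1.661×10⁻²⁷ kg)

ω ≈ 7.63×10¹⁰ rad/s

ω = |q|B/m.
ω = (1.602×10⁻¹⁹)(0.434)/9.109×10⁻³¹ ≈ 7.63×10¹⁰ rad/s.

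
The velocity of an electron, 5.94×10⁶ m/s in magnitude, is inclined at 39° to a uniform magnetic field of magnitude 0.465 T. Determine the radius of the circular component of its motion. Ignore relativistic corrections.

r ≈ 4.57×10⁻⁵ m

v⊥ = v sinθ = 5.94×10⁶·sin39° ≈ 3.738×10⁶ m/s.
r = m v⊥/(|q|B) = (9.109×10⁻³¹)(3.738×10⁶)/((1.602×10⁻¹⁹)(0.465)) ≈ 4.57×10⁻⁵ m.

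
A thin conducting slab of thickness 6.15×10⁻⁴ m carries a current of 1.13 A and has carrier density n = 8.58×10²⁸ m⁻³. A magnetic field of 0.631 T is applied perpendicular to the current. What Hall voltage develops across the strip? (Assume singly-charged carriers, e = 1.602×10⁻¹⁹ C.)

V_H ≈ 8.43×10⁻⁸ V

V_H = IB/(n e t).
V_H = (1.13)(0.631)/((8.58×10²⁸)(1.602×10⁻¹⁹)(6.15×10⁻⁴)) ≈ 8.43×10⁻⁸ V.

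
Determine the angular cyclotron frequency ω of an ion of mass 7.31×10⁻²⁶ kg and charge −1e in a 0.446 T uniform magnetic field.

ω = |q|B/m.
ω = (1.602×10⁻¹⁹)(0.446)/7.31×10⁻²⁶ ≈ 9.77×10⁵ rad/s.

ω ≈ 9.77×10⁵ rad/s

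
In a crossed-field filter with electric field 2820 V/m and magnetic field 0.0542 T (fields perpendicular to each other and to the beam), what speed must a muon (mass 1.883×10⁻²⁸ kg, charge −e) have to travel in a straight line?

v = 5.20×10⁴ m/s

Straight-line motion ⇒ electric and magnetic forces cancel, so E = vB.
v = E/B = 2820/0.0542 = 5.20×10⁴ m/s.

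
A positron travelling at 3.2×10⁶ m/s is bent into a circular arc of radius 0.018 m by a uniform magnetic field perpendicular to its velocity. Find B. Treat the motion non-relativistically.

B ≈ 1.0×10⁻³ T

From |q|vB = mv²/r, B = mv/(|q|r).
B = (9.109×10⁻³¹)(3.2×10⁶)/((1.602×10⁻¹⁹)(0.018)) ≈ 1.0×10⁻³ T.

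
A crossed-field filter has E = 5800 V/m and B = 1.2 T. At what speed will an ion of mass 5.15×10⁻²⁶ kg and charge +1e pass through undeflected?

v = 4800 m/s

Zero net Lorentz force requires |qE| = |q v×B|, i.e. E = vB.
v = E/B = 5800/1.2 = 4800 m/s.
The result is independent of the particle's charge and mass.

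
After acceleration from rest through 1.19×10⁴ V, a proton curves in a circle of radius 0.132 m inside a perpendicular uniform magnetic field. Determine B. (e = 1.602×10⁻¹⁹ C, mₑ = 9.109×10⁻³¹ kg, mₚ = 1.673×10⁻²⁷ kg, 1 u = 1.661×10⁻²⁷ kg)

v = √(2|q|V/m) = √(2·1.602×10⁻¹⁹·1.19×10⁴/1.673×10⁻²⁷) ≈ 1.510×10⁶ m/s.
B = mv/(|q|r) = (1.673×10⁻²⁷)(1.510×10⁶)/((1.602×10⁻¹⁹)(0.132)) ≈ 0.119 T.

B ≈ 0.119 T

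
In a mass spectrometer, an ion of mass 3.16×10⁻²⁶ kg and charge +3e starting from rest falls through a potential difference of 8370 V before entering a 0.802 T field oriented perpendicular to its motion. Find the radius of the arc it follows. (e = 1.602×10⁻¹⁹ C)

Acceleration: |q|V = ½mv² ⇒ v = √(2|q|V/m) = √(2·4.806×10⁻¹⁹·8370/3.16×10⁻²⁶) ≈ 5.046×10⁵ m/s.
In the field: r = mv/(|q|B) = (3.16×10⁻²⁶)(5.046×10⁵)/((4.806×10⁻¹⁹)(0.802)) ≈ 0.0414 m.

r ≈ 0.0414 m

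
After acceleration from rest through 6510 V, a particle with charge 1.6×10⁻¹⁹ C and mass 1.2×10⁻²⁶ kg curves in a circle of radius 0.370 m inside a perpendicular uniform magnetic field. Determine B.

v = √(2|q|V/m) = √(2·1.6×10⁻¹⁹·6510/1.2×10⁻²⁶) ≈ 4.167×10⁵ m/s.
B = mv/(|q|r) = (1.2×10⁻²⁶)(4.167×10⁵)/((1.6×10⁻¹⁹)(0.370)) ≈ 0.0845 T.

B ≈ 0.0845 T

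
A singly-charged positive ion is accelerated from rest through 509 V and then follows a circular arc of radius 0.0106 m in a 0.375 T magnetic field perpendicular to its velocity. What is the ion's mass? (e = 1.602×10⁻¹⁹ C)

m ≈ 2.49×10⁻²⁷ kg

Combine |q|V = ½mv² and r = mv/(|q|B): eliminate v to get m = qB²r²/(2V).
m = (1.602×10⁻¹⁹)(0.375)²(0.0106)²/(2·509) ≈ 2.49×10⁻²⁷ kg.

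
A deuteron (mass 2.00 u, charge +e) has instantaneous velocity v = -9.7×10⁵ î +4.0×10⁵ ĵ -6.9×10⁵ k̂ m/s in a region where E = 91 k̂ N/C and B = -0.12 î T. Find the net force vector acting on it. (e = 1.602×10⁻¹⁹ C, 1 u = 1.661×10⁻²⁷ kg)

v×B = (0, 8.28×10⁴, 4.80×10⁴) N/C.
E + v×B = (0, 8.28×10⁴, 4.81×10⁴) N/C.
F = q(E + v×B) = (1.602×10⁻¹⁹ C)·(0, 8.28×10⁴, 4.81×10⁴) = (0, 1.33×10⁻¹⁴, 7.70×10⁻¹⁵) N.

F ≈ (0, 1.33×10⁻¹⁴, 7.70×10⁻¹⁵) N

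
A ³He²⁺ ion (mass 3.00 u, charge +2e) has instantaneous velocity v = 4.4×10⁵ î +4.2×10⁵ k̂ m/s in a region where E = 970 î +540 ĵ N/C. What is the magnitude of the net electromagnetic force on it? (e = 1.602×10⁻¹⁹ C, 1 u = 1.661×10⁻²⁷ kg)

|F| ≈ 3.56×10⁻¹⁶ N

Only an electric field acts, so F = qE = (3.204×10⁻¹⁹ C)·(970, 540, 0) = (3.11×10⁻¹⁶, 1.73×10⁻¹⁶, 0) N.
|F| = 3.56×10⁻¹⁶ N.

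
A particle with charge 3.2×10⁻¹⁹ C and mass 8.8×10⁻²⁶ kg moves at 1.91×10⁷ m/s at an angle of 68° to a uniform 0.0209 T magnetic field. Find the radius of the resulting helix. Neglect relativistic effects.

v⊥ = v sinθ = 1.91×10⁷·sin68° ≈ 1.771×10⁷ m/s.
r = m v⊥/(|q|B) = (8.8×10⁻²⁶)(1.771×10⁷)/((3.2×10⁻¹⁹)(0.0209)) ≈ 233 m.

r ≈ 233 m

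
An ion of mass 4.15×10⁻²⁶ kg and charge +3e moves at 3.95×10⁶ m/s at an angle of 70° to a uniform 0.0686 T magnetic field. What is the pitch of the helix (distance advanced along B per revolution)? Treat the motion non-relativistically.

v∥ = v cosθ = 3.95×10⁶·cos70° ≈ 1.351×10⁶ m/s.
T = 2πm/(|q|B) = 2π(4.15×10⁻²⁶)/((4.806×10⁻¹⁹)(0.0686)) ≈ 7.909×10⁻⁶ s.
pitch = v∥ T = (1.351×10⁶)(7.909×10⁻⁶) ≈ 10.7 m.

p ≈ 10.7 m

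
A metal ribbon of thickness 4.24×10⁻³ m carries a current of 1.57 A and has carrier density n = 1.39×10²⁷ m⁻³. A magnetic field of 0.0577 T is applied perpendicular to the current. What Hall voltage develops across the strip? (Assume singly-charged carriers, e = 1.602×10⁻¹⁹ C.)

V_H ≈ 9.59×10⁻⁸ V

V_H = IB/(n e t).
V_H = (1.57)(0.0577)/((1.39×10²⁷)(1.602×10⁻¹⁹)(4.24×10⁻³)) ≈ 9.59×10⁻⁸ V.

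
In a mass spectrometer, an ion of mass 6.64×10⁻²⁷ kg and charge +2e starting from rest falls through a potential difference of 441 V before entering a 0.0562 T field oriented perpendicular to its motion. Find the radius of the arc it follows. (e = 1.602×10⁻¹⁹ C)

Acceleration: |q|V = ½mv² ⇒ v = √(2|q|V/m) = √(2·3.204×10⁻¹⁹·441/6.64×10⁻²⁷) ≈ 2.063×10⁵ m/s.
In the field: r = mv/(|q|B) = (6.64×10⁻²⁷)(2.063×10⁵)/((3.204×10⁻¹⁹)(0.0562)) ≈ 0.0761 m.

r ≈ 0.0761 m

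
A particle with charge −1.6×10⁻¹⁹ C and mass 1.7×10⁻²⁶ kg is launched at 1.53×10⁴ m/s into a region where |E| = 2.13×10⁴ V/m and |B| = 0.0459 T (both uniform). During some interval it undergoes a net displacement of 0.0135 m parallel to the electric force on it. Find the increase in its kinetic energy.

ΔKE ≈ 4.60×10⁻¹⁷ J

The magnetic force is always ⟂ v and does no work; only the electric force changes KE.
ΔKE = F_E · d = |q|E d = (1.6×10⁻¹⁹)(2.13×10⁴)(0.0135) ≈ 4.60×10⁻¹⁷ J.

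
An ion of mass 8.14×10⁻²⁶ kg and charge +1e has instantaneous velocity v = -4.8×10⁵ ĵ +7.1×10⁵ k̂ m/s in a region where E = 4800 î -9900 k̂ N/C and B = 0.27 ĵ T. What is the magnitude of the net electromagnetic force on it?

|F| ≈ 3.00×10⁻¹⁴ N

v×B = (-1.92×10⁵, 0, 0) N/C.
E + v×B = (-1.87×10⁵, 0, -9900) N/C.
F = q(E + v×B) = (1.602×10⁻¹⁹ C)·(-1.87×10⁵, 0, -9900) = (-2.99×10⁻¹⁴, 0, -1.59×10⁻¹⁵) N.
|F| = 3.00×10⁻¹⁴ N.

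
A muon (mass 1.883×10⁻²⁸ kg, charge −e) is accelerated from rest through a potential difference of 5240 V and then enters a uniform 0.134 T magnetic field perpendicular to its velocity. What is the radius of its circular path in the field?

Acceleration: |q|V = ½mv² ⇒ v = √(2|q|V/m) = √(2·1.602×10⁻¹⁹·5240/1.883×10⁻²⁸) ≈ 2.986×10⁶ m/s.
In the field: r = mv/(|q|B) = (1.883×10⁻²⁸)(2.986×10⁶)/((1.602×10⁻¹⁹)(0.134)) ≈ 0.0262 m.

r ≈ 0.0262 m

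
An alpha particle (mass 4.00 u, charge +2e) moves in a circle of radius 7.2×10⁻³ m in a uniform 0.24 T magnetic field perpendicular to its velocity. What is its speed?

From |q|vB = mv²/r, v = |q|Br/m.
v = (3.204×10⁻¹⁹)(0.24)(7.2×10⁻³)/6.644×10⁻²⁷ ≈ 8.3×10⁴ m/s.

v ≈ 8.3×10⁴ m/s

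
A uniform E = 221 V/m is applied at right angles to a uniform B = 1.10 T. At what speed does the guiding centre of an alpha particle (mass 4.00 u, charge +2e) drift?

In crossed fields the guiding centre drifts at v_d = |E×B|/B² = E/B, independent of charge and mass.
v_d = 221/1.10 = 201 m/s.

v_d ≈ 201 m/s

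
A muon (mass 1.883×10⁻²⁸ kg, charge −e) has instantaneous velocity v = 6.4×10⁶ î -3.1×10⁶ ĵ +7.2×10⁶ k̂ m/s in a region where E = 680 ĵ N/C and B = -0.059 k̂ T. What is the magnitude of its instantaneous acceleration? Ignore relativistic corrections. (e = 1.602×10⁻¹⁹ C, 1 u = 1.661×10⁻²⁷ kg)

v×B = (1.83×10⁵, 3.78×10⁵, 0) N/C.
E + v×B = (1.83×10⁵, 3.78×10⁵, 0) N/C.
F = q(E + v×B) = (−1.602×10⁻¹⁹ C)·(1.83×10⁵, 3.78×10⁵, 0) = (-2.93×10⁻¹⁴, -6.06×10⁻¹⁴, 0) N.
|a| = |F|/m = 6.731×10⁻¹⁴/1.883×10⁻²⁸ ≈ 3.57×10¹⁴ m/s².

|a| ≈ 3.57×10¹⁴ m/s²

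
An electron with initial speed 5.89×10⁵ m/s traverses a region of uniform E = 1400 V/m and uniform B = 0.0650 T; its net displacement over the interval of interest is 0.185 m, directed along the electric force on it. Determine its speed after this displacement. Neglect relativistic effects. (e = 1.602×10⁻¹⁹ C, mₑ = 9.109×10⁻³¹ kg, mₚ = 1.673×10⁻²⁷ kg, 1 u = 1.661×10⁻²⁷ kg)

v_f ≈ 9.56×10⁶ m/s

B does no work; ΔKE = |q|E d.
½mv_f² = ½mv₀² + |q|Ed = ½(9.109×10⁻³¹)(5.89×10⁵)² + (1.602×10⁻¹⁹)(1400)(0.185) ≈ 1.580×10⁻¹⁹ J + 4.149×10⁻¹⁷ J ≈ 4.165×10⁻¹⁷ J.
v_f = √(2·4.165×10⁻¹⁷/9.109×10⁻³¹) ≈ 9.56×10⁶ m/s.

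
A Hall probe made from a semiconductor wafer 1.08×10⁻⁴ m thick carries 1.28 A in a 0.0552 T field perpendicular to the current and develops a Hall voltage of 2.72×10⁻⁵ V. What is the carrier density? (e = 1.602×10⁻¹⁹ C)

From V_H = IB/(n e t), n = IB/(V_H e t).
n = (1.28)(0.0552)/((2.72×10⁻⁵)(1.602×10⁻¹⁹)(1.08×10⁻⁴)) ≈ 1.50×10²⁶ m⁻³.

n ≈ 1.50×10²⁶ m⁻³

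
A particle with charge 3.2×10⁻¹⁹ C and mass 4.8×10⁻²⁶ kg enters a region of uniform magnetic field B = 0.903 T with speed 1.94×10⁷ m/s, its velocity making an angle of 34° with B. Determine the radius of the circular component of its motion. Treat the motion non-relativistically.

v⊥ = v sinθ = 1.94×10⁷·sin34° ≈ 1.085×10⁷ m/s.
r = m v⊥/(|q|B) = (4.8×10⁻²⁶)(1.085×10⁷)/((3.2×10⁻¹⁹)(0.903)) ≈ 1.80 m.

r ≈ 1.80 m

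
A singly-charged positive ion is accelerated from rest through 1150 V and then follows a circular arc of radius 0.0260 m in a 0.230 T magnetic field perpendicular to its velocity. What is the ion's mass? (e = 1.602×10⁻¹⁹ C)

m ≈ 2.49×10⁻²⁷ kg

Combine |q|V = ½mv² and r = mv/(|q|B): eliminate v to get m = qB²r²/(2V).
m = (1.602×10⁻¹⁹)(0.230)²(0.0260)²/(2·1150) ≈ 2.49×10⁻²⁷ kg.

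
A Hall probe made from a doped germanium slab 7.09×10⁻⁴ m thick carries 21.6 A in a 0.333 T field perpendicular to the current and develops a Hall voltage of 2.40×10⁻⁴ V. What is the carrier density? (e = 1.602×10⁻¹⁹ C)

From V_H = IB/(n e t), n = IB/(V_H e t).
n = (21.6)(0.333)/((2.40×10⁻⁴)(1.602×10⁻¹⁹)(7.09×10⁻⁴)) ≈ 2.64×10²⁶ m⁻³.

n ≈ 2.64×10²⁶ m⁻³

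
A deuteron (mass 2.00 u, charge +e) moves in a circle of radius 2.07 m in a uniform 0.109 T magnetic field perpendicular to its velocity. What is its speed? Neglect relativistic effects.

v ≈ 1.09×10⁷ m/s

From |q|vB = mv²/r, v = |q|Br/m.
v = (1.602×10⁻¹⁹)(0.109)(2.07)/3.322×10⁻²⁷ ≈ 1.09×10⁷ m/s.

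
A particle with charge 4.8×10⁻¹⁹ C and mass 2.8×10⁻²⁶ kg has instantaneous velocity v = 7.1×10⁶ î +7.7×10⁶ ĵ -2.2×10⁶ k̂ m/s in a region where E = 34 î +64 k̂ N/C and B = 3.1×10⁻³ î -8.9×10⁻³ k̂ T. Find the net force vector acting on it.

v×B = (-6.85×10⁴, 5.64×10⁴, -2.39×10⁴) N/C.
E + v×B = (-6.85×10⁴, 5.64×10⁴, -2.38×10⁴) N/C.
F = q(E + v×B) = (4.8×10⁻¹⁹ C)·(-6.85×10⁴, 5.64×10⁴, -2.38×10⁴) = (-3.29×10⁻¹⁴, 2.71×10⁻¹⁴, -1.14×10⁻¹⁴) N.

F ≈ (-3.29×10⁻¹⁴, 2.71×10⁻¹⁴, -1.14×10⁻¹⁴) N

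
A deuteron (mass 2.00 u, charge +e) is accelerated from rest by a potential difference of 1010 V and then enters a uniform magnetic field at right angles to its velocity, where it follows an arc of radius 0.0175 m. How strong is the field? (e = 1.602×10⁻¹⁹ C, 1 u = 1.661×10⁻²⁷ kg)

B ≈ 0.370 T

v = √(2|q|V/m) = √(2·1.602×10⁻¹⁹·1010/3.322×10⁻²⁷) ≈ 3.121×10⁵ m/s.
B = mv/(|q|r) = (3.322×10⁻²⁷)(3.121×10⁵)/((1.602×10⁻¹⁹)(0.0175)) ≈ 0.370 T.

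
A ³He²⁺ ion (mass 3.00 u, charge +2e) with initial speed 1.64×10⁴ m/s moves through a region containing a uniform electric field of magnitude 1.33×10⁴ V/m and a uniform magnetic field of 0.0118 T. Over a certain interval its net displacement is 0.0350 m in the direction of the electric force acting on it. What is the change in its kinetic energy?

The magnetic force is always ⟂ v and does no work; only the electric force changes KE.
ΔKE = F_E · d = |q|E d = (3.204×10⁻¹⁹)(1.33×10⁴)(0.0350) ≈ 1.49×10⁻¹⁶ J.

ΔKE ≈ 1.49×10⁻¹⁶ J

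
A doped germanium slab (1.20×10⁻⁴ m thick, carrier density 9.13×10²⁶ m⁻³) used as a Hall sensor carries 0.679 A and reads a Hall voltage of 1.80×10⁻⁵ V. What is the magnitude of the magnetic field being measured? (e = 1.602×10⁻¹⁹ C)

From V_H = IB/(n e t), B = V_H n e t / I.
B = (1.80×10⁻⁵)(9.13×10²⁶)(1.602×10⁻¹⁹)(1.20×10⁻⁴)/0.679 ≈ 0.465 T.

B ≈ 0.465 T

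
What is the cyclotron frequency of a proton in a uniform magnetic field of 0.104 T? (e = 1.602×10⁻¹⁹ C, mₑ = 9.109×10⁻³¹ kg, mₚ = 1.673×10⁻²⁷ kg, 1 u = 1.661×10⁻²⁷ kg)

f = |q|B/(2πm).
f = (1.602×10⁻¹⁹)(0.104)/(2π·1.673×10⁻²⁷) ≈ 1.58×10⁶ Hz.

f ≈ 1.58×10⁶ Hz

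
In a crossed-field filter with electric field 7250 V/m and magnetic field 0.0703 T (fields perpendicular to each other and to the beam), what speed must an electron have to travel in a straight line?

v = 1.03×10⁵ m/s

Zero net Lorentz force requires |qE| = |q v×B|, i.e. E = vB.
v = E/B = 7250/0.0703 = 1.03×10⁵ m/s.
The result is independent of the particle's charge and mass.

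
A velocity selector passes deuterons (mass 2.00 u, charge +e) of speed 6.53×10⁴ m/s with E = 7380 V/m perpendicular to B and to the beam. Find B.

Balance of forces in the selector: qE = qvB ⇒ B = E/v.
B = 7380/6.53×10⁴ = 0.113 T.

B = 0.113 T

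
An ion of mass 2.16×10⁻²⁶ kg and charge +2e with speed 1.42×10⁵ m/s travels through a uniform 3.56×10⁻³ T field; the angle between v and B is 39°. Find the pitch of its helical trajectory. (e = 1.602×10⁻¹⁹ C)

v∥ = v cosθ = 1.42×10⁵·cos39° ≈ 1.104×10⁵ m/s.
T = 2πm/(|q|B) = 2π(2.16×10⁻²⁶)/((3.204×10⁻¹⁹)(3.56×10⁻³)) ≈ 1.190×10⁻⁴ s.
pitch = v∥ T = (1.104×10⁵)(1.190×10⁻⁴) ≈ 13.1 m.

p ≈ 13.1 m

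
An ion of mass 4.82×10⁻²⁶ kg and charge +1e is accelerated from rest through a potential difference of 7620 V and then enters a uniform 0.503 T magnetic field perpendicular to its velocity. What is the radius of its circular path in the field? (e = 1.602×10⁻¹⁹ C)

r ≈ 0.135 m

Acceleration: |q|V = ½mv² ⇒ v = √(2|q|V/m) = √(2·1.602×10⁻¹⁹·7620/4.82×10⁻²⁶) ≈ 2.251×10⁵ m/s.
In the field: r = mv/(|q|B) = (4.82×10⁻²⁶)(2.251×10⁵)/((1.602×10⁻¹⁹)(0.503)) ≈ 0.135 m.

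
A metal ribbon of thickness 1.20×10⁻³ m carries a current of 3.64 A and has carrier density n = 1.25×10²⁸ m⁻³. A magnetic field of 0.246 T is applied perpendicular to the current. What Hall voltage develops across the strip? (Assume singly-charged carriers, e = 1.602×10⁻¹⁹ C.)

V_H ≈ 3.73×10⁻⁷ V

V_H = IB/(n e t).
V_H = (3.64)(0.246)/((1.25×10²⁸)(1.602×10⁻¹⁹)(1.20×10⁻³)) ≈ 3.73×10⁻⁷ V.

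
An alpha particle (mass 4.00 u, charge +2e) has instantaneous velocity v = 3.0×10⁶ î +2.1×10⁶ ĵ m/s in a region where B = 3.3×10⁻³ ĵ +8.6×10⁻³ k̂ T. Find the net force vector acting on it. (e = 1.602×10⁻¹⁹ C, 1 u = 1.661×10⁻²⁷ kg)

v×B = (1.81×10⁴, -2.58×10⁴, 9900) N/C.
F = q v×B = (3.204×10⁻¹⁹ C)·(1.81×10⁴, -2.58×10⁴, 9900) = (5.79×10⁻¹⁵, -8.27×10⁻¹⁵, 3.17×10⁻¹⁵) N.

F ≈ (5.79×10⁻¹⁵, -8.27×10⁻¹⁵, 3.17×10⁻¹⁵) N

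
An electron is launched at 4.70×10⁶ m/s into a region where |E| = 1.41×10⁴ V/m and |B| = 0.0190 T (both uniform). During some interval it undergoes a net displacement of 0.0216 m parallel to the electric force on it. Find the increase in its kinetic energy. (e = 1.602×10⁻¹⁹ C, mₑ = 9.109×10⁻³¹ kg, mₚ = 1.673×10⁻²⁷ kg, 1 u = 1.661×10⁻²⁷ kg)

ΔKE ≈ 4.88×10⁻¹⁷ J

The magnetic force is always ⟂ v and does no work; only the electric force changes KE.
ΔKE = F_E · d = |q|E d = (1.602×10⁻¹⁹)(1.41×10⁴)(0.0216) ≈ 4.88×10⁻¹⁷ J.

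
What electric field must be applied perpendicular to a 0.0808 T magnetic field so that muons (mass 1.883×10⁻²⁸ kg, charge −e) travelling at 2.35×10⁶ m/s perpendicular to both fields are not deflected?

For straight-line motion qE = qvB, so E = vB.
E = 2.35×10⁶ × 0.0808 = 1.90×10⁵ V/m.

E = 1.90×10⁵ V/m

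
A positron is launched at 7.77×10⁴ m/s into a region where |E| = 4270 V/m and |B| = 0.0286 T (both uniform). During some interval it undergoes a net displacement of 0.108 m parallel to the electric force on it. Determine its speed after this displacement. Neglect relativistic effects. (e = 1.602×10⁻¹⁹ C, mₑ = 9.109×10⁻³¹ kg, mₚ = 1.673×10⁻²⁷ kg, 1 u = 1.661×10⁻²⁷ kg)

B does no work; ΔKE = |q|E d.
½mv_f² = ½mv₀² + |q|Ed = ½(9.109×10⁻³¹)(7.77×10⁴)² + (1.602×10⁻¹⁹)(4270)(0.108) ≈ 2.750×10⁻²¹ J + 7.388×10⁻¹⁷ J ≈ 7.388×10⁻¹⁷ J.
v_f = √(2·7.388×10⁻¹⁷/9.109×10⁻³¹) ≈ 1.27×10⁷ m/s.

v_f ≈ 1.27×10⁷ m/s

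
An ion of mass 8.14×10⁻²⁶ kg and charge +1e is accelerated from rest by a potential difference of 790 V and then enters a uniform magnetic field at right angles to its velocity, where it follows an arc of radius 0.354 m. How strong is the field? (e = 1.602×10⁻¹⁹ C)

B ≈ 0.0800 T

v = √(2|q|V/m) = √(2·1.602×10⁻¹⁹·790/8.14×10⁻²⁶) ≈ 5.576×10⁴ m/s.
B = mv/(|q|r) = (8.14×10⁻²⁶)(5.576×10⁴)/((1.602×10⁻¹⁹)(0.354)) ≈ 0.0800 T.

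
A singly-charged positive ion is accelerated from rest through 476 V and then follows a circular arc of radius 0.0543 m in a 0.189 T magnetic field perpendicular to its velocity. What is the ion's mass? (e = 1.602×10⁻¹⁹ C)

Combine |q|V = ½mv² and r = mv/(|q|B): eliminate v to get m = qB²r²/(2V).
m = (1.602×10⁻¹⁹)(0.189)²(0.0543)²/(2·476) ≈ 1.77×10⁻²⁶ kg.

m ≈ 1.77×10⁻²⁶ kg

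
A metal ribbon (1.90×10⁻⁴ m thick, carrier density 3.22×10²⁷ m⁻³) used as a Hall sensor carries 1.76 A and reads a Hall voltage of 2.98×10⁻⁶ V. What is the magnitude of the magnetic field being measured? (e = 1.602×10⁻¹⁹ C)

From V_H = IB/(n e t), B = V_H n e t / I.
B = (2.98×10⁻⁶)(3.22×10²⁷)(1.602×10⁻¹⁹)(1.90×10⁻⁴)/1.76 ≈ 0.166 T.

B ≈ 0.166 T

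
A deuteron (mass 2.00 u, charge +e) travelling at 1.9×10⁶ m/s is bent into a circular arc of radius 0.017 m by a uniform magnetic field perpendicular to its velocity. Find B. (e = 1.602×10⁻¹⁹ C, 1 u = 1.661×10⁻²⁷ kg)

From |q|vB = mv²/r, B = mv/(|q|r).
B = (3.322×10⁻²⁷)(1.9×10⁶)/((1.602×10⁻¹⁹)(0.017)) ≈ 2.3 T.

B ≈ 2.3 T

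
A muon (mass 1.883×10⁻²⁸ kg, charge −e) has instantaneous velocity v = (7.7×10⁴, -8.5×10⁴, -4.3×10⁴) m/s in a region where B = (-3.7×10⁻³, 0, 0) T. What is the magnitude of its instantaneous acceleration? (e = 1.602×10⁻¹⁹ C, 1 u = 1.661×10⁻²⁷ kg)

v×B = (0, 159, -314) N/C.
F = q v×B = (−1.602×10⁻¹⁹ C)·(0, 159, -314) = (0, -2.55×10⁻¹⁷, 5.04×10⁻¹⁷) N.
|a| = |F|/m = 5.646×10⁻¹⁷/1.883×10⁻²⁸ ≈ 3.00×10¹¹ m/s².

|a| ≈ 3.00×10¹¹ m/s²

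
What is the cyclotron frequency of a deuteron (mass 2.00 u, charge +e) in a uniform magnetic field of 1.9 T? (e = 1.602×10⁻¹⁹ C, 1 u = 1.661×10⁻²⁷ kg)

f ≈ 1.5×10⁷ Hz

f = |q|B/(2πm).
f = (1.602×10⁻¹⁹)(1.9)/(2π·3.322×10⁻²⁷) ≈ 1.5×10⁷ Hz.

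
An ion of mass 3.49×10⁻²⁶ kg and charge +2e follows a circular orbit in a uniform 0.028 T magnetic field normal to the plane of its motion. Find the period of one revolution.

T ≈ 2.4×10⁻⁵ s

The cyclotron period depends only on m, q, B: T = 2πm/(|q|B).
T = 2π(3.49×10⁻²⁶)/((3.204×10⁻¹⁹)(0.028)) ≈ 2.4×10⁻⁵ s.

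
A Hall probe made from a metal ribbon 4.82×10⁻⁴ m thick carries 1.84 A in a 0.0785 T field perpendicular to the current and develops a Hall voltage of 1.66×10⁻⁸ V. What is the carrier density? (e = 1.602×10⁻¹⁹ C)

From V_H = IB/(n e t), n = IB/(V_H e t).
n = (1.84)(0.0785)/((1.66×10⁻⁸)(1.602×10⁻¹⁹)(4.82×10⁻⁴)) ≈ 1.13×10²⁹ m⁻³.

n ≈ 1.13×10²⁹ m⁻³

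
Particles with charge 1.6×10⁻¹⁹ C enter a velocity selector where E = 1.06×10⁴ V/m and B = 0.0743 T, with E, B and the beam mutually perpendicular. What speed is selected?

Straight-line motion ⇒ electric and magnetic forces cancel, so E = vB.
v = E/B = 1.06×10⁴/0.0743 = 1.43×10⁵ m/s.

v = 1.43×10⁵ m/s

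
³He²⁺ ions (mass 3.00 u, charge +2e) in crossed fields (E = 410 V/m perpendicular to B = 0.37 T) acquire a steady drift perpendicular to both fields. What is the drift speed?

The steady drift has the magnetic force balancing the electric force, so v_d = E/B.
v_d = 410/0.37 = 1100 m/s.

v_d ≈ 1100 m/s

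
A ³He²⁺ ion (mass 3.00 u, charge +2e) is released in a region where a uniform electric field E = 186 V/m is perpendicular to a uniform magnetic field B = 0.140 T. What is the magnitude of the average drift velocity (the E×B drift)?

v_d ≈ 1330 m/s

The E×B drift speed is v_d = E/B.
v_d = 186/0.140 = 1330 m/s.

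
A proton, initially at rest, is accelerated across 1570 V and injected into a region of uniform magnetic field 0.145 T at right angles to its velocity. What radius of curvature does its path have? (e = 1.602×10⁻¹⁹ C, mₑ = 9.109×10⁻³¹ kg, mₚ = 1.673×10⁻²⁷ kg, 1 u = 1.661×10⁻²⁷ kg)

r ≈ 0.0395 m

Acceleration: |q|V = ½mv² ⇒ v = √(2|q|V/m) = √(2·1.602×10⁻¹⁹·1570/1.673×10⁻²⁷) ≈ 5.483×10⁵ m/s.
In the field: r = mv/(|q|B) = (1.673×10⁻²⁷)(5.483×10⁵)/((1.602×10⁻¹⁹)(0.145)) ≈ 0.0395 m.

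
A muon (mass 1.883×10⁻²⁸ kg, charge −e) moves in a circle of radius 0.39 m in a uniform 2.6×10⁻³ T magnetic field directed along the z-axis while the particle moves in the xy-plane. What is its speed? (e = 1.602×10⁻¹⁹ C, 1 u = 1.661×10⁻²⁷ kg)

From |q|vB = mv²/r, v = |q|Br/m.
v = (1.602×10⁻¹⁹)(2.6×10⁻³)(0.39)/1.883×10⁻²⁸ ≈ 8.6×10⁵ m/s.

v ≈ 8.6×10⁵ m/s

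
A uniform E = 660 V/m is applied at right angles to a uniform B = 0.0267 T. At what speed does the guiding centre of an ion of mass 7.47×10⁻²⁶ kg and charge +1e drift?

In crossed fields the guiding centre drifts at v_d = |E×B|/B² = E/B, independent of charge and mass.
v_d = 660/0.0267 = 2.47×10⁴ m/s.

v_d ≈ 2.47×10⁴ m/s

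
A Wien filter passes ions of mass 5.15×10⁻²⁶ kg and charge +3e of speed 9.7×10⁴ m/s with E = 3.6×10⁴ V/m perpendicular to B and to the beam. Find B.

Balance of forces in the selector: qE = qvB ⇒ B = E/v.
B = 3.6×10⁴/9.7×10⁴ = 0.37 T.

B = 0.37 T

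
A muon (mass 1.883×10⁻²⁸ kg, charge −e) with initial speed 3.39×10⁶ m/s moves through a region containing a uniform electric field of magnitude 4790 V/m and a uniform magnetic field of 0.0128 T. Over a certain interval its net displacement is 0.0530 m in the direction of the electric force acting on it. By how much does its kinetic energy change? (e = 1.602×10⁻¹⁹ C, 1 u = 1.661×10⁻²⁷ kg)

ΔKE ≈ 4.07×10⁻¹⁷ J

The magnetic force is always ⟂ v and does no work; only the electric force changes KE.
ΔKE = F_E · d = |q|E d = (1.602×10⁻¹⁹)(4790)(0.0530) ≈ 4.07×10⁻¹⁷ J.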